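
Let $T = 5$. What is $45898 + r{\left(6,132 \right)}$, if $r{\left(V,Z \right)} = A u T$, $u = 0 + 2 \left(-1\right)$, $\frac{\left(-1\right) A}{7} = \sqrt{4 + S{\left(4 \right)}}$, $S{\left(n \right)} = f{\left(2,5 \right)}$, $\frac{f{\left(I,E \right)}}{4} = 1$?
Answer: $45898 + 140 \sqrt{2} \approx 46096.0$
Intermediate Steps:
$f{\left(I,E \right)} = 4$ ($f{\left(I,E \right)} = 4 \cdot 1 = 4$)
$S{\left(n \right)} = 4$
$A = - 14 \sqrt{2}$ ($A = - 7 \sqrt{4 + 4} = - 7 \sqrt{8} = - 7 \cdot 2 \sqrt{2} = - 14 \sqrt{2} \approx -19.799$)
$u = -2$ ($u = 0 - 2 = -2$)
$r{\left(V,Z \right)} = 140 \sqrt{2}$ ($r{\left(V,Z \right)} = - 14 \sqrt{2} \left(-2\right) 5 = 28 \sqrt{2} \cdot 5 = 140 \sqrt{2}$)
$45898 + r{\left(6,132 \right)} = 45898 + 140 \sqrt{2}$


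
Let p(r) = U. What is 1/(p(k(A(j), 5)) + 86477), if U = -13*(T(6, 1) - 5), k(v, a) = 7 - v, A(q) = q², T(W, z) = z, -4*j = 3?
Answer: 1/86529 ≈ 1.1557e-5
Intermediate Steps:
j = -¾ (j = -¼*3 = -¾ ≈ -0.75000)
U = 52 (U = -13*(1 - 5) = -13*(-4) = 52)
p(r) = 52
1/(p(k(A(j), 5)) + 86477) = 1/(52 + 86477) = 1/86529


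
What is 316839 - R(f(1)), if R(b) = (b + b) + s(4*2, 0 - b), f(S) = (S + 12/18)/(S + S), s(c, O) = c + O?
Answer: 1900981/6 ≈ 3.1683e+5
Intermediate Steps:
s(c, O) = O + c
f(S) = (⅔ + S)/(2*S) (f(S) = (S + 12*(1/18))/((2*S)) = (S + ⅔)*(1/(2*S)) = (⅔ + S)*(1/(2*S)) = (⅔ + S)/(2*S))
R(b) = 8 + b (R(b) = (b + b) + ((0 - b) + 4*2) = 2*b + (-b + 8) = 2*b + (8 - b) = 8 + b)
316839 - R(f(1)) = 316839 - (8 + (⅙)*(2 + 3*1)/1) = 316839 - (8 + (⅙)*1*(2 + 3)) = 316839 - (8 + (⅙)*1*5) = 316839 - (8 + ⅚) = 316839 - 1*53/6 = 316839 - 53/6 = 1900981/6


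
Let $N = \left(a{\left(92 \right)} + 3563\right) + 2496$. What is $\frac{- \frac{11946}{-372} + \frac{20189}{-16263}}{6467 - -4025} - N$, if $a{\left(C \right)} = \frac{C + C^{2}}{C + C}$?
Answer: $- \frac{115547313319}{18925128} \approx -6105.5$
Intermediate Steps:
$a{\left(C \right)} = \frac{C + C^{2}}{2 C}$
$N = \frac{12211}{2}$ ($N = \left(\left(\frac{1}{2} + \frac{1}{2} \cdot 92\right) + 3563\right) + 2496 = \left(\left(\frac{1}{2} + 46\right) + 3563\right) + 2496 = \left(\frac{93}{2} + 3563\right) + 2496 = \frac{7219}{2} + 2496 = \frac{12211}{2} \approx 6105.5$)
$\frac{- \frac{11946}{-372} + \frac{20189}{-16263}}{6467 - -4025} - N = \frac{- \frac{11946}{-372} + \frac{20189}{-16263}}{6467 - -4025} - \frac{12211}{2} = \frac{\left(-11946\right) \left(- \frac{1}{372}\right) + 20189 \left(- \frac{1}{16263}\right)}{6467 + 4025} - \frac{12211}{2} = \frac{\frac{1991}{62} - \frac{1553}{1251}}{10492} - \frac{12211}{2} = \frac{2394455}{77562} \cdot \frac{1}{10492} - \frac{12211}{2} = \frac{55685}{18925128} - \frac{12211}{2} = - \frac{115547313319}{18925128}$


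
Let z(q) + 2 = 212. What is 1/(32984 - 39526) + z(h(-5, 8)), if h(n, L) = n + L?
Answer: 1373819/6542 ≈ 210.00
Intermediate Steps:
h(n, L) = L + n
z(q) = 210 (z(q) = -2 + 212 = 210)
1/(32984 - 39526) + z(h(-5, 8)) = 1/(32984 - 39526) + 210 = 1/(-6542) + 210 = -1/6542 + 210 = 1373819/6542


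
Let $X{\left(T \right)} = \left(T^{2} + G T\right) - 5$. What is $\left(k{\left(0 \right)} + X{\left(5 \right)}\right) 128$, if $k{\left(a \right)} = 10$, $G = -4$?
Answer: $1280$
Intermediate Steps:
$X{\left(T \right)} = -5 + T^{2} - 4 T$ ($X{\left(T \right)} = \left(T^{2} - 4 T\right) - 5 = -5 + T^{2} - 4 T$)
$\left(k{\left(0 \right)} + X{\left(5 \right)}\right) 128 = \left(10 - \left(25 - 25\right)\right) 128 = \left(10 - 0\right) 128 = \left(10 + 0\right) 128 = 10 \cdot 128 = 1280$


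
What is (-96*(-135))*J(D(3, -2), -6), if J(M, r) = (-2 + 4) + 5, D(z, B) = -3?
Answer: 90720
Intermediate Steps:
J(M, r) = 7 (J(M, r) = 2 + 5 = 7)
(-96*(-135))*J(D(3, -2), -6) = -96*(-135)*7 = 12960*7 = 90720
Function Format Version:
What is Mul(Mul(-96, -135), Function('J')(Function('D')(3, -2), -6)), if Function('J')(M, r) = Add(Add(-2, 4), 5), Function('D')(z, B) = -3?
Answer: 90720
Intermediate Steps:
Function('J')(M, r) = 7 (Function('J')(M, r) = Add(2, 5) = 7)
Mul(Mul(-96, -135), Function('J')(Function('D')(3, -2), -6)) = Mul(Mul(-96, -135), 7) = Mul(12960, 7) = 90720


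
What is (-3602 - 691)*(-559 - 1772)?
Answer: 10006983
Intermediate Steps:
(-3602 - 691)*(-559 - 1772) = -4293*(-2331) = 10006983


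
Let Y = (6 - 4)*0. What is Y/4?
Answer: 0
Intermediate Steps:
Y = 0 (Y = 2*0 = 0)
Y/4 = 0/4 = (1/4)*0 = 0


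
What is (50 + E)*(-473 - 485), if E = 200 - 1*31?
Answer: -209802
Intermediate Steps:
E = 169 (E = 200 - 31 = 169)
(50 + E)*(-473 - 485) = (50 + 169)*(-473 - 485) = 219*(-958) = -209802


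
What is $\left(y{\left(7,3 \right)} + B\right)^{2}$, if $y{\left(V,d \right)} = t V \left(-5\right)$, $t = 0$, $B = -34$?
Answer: $1156$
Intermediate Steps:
$y{\left(V,d \right)} = 0$ ($y{\left(V,d \right)} = 0 V \left(-5\right) = 0 \left(-5\right) = 0$)
$\left(y{\left(7,3 \right)} + B\right)^{2} = \left(0 - 34\right)^{2} = \left(-34\right)^{2} = 1156$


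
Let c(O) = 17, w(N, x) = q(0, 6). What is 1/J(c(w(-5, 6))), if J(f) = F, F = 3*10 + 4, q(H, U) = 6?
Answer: 1/34 ≈ 0.029412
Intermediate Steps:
w(N, x) = 6
F = 34 (F = 30 + 4 = 34)
J(f) = 34
1/J(c(w(-5, 6))) = 1/34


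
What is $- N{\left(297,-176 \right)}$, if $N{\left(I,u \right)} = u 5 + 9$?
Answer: $871$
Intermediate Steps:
$N{\left(I,u \right)} = 9 + 5 u$ ($N{\left(I,u \right)} = 5 u + 9 = 9 + 5 u$)
$- N{\left(297,-176 \right)} = - (9 + 5 \left(-176\right)) = - (9 - 880) = \left(-1\right) \left(-871\right) = 871$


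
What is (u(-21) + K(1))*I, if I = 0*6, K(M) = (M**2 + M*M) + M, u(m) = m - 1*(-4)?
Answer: 0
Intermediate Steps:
u(m) = 4 + m (u(m) = m + 4 = 4 + m)
K(M) = M + 2*M**2 (K(M) = (M**2 + M**2) + M = 2*M**2 + M = M + 2*M**2)
I = 0
(u(-21) + K(1))*I = ((4 - 21) + 1*(1 + 2*1))*0 = (-17 + 1*(1 + 2))*0 = (-17 + 1*3)*0 = (-17 + 3)*0 = -14*0 = 0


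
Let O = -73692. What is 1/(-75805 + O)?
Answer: -1/149497 ≈ -6.6891e-6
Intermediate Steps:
1/(-75805 + O) = 1/(-75805 - 73692) = 1/(-149497) = -1/149497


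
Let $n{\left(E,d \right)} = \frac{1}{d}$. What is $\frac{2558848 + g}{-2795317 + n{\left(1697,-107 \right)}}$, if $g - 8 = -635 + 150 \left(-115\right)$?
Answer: $- \frac{271883897}{299098920} \approx -0.90901$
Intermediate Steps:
$g = -17877$ ($g = 8 + \left(-635 + 150 \left(-115\right)\right) = 8 - 17885 = -17877$)
$\frac{2558848 + g}{-2795317 + n{\left(1697,-107 \right)}} = \frac{2558848 - 17877}{-2795317 + \frac{1}{-107}} = \frac{2540971}{-2795317 - \frac{1}{107}} = \frac{2540971}{- \frac{299098920}{107}} = 2540971 \left(- \frac{107}{299098920}\right) = - \frac{271883897}{299098920}$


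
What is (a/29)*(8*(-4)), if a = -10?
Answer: 320/29 ≈ 11.034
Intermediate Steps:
(a/29)*(8*(-4)) = (-10/29)*(8*(-4)) = -10*1/29*(-32) = -10/29*(-32) = 320/29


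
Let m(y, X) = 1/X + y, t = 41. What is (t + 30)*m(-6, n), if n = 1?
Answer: -355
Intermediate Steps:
m(y, X) = y + 1/X
(t + 30)*m(-6, n) = (41 + 30)*(-6 + 1/1) = 71*(-6 + 1) = 71*(-5) = -355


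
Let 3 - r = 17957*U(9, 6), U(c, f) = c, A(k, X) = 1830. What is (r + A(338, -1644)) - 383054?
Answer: -542834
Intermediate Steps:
r = -161610 (r = 3 - 17957*9 = 3 - 1*161613 = 3 - 161613 = -161610)
(r + A(338, -1644)) - 383054 = (-161610 + 1830) - 383054 = -159780 - 383054 = -542834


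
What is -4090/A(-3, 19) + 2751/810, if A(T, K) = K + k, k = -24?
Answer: 221777/270 ≈ 821.40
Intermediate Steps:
A(T, K) = -24 + K (A(T, K) = K - 24 = -24 + K)
-4090/A(-3, 19) + 2751/810 = -4090/(-24 + 19) + 2751/810 = -4090/(-5) + 2751*(1/810) = -4090*(-1/5) + 917/270 = 818 + 917/270 = 221777/270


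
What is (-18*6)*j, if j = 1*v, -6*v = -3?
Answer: -54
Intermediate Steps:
v = ½ (v = -⅙*(-3) = ½ ≈ 0.50000)
j = ½ (j = 1*(½) = ½ ≈ 0.50000)
(-18*6)*j = -18*6*(½) = -108*½ = -54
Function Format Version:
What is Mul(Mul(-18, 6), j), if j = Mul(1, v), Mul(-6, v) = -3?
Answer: -54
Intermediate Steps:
v = Rational(1, 2) (v = Mul(Rational(-1, 6), -3) = Rational(1, 2) ≈ 0.50000)
j = Rational(1, 2) (j = Mul(1, Rational(1, 2)) = Rational(1, 2) ≈ 0.50000)
Mul(Mul(-18, 6), j) = Mul(Mul(-18, 6), Rational(1, 2)) = Mul(-108, Rational(1, 2)) = -54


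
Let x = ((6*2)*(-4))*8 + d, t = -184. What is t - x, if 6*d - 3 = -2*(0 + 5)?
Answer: 1207/6 ≈ 201.17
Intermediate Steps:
d = -7/6 (d = ½ + (-2*(0 + 5))/6 = ½ + (-2*5)/6 = ½ + (⅙)*(-10) = ½ - 5/3 = -7/6 ≈ -1.1667)
x = -2311/6 (x = ((6*2)*(-4))*8 - 7/6 = (12*(-4))*8 - 7/6 = -48*8 - 7/6 = -384 - 7/6 = -2311/6 ≈ -385.17)
t - x = -184 - 1*(-2311/6) = -184 + 2311/6 = 1207/6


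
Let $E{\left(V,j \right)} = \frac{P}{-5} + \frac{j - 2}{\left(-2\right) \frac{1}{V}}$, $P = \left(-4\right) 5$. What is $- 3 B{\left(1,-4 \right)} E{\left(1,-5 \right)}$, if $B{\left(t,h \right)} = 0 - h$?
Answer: $-90$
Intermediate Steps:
$P = -20$
$B{\left(t,h \right)} = - h$
$E{\left(V,j \right)} = 4 - \frac{V \left(-2 + j\right)}{2}$ ($E{\left(V,j \right)} = - \frac{20}{-5} + \frac{j - 2}{\left(-2\right) \frac{1}{V}} = \left(-20\right) \left(- \frac{1}{5}\right) + \left(-2 + j\right) \left(- \frac{V}{2}\right) = 4 - \frac{V \left(-2 + j\right)}{2}$)
$- 3 B{\left(1,-4 \right)} E{\left(1,-5 \right)} = - 3 \left(\left(-1\right) \left(-4\right)\right) \left(4 + 1 - \frac{1}{2} \left(-5\right)\right) = \left(-3\right) 4 \left(4 + 1 + \frac{5}{2}\right) = \left(-12\right) \frac{15}{2} = -90$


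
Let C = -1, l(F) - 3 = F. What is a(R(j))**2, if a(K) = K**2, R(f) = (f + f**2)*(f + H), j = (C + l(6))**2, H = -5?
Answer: 3628953213557800960000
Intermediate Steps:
l(F) = 3 + F
j = 64 (j = (-1 + (3 + 6))**2 = (-1 + 9)**2 = 8**2 = 64)
R(f) = (-5 + f)*(f + f**2) (R(f) = (f + f**2)*(f - 5) = (f + f**2)*(-5 + f) = (-5 + f)*(f + f**2))
a(R(j))**2 = ((64*(-5 + 64**2 - 4*64))**2)**2 = ((64*(-5 + 4096 - 256))**2)**2 = ((64*3835)**2)**2 = (245440**2)**2 = 60240793600**2 = 3628953213557800960000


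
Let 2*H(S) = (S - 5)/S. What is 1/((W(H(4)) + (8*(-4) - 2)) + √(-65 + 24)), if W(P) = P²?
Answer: -139200/4898561 - 4096*I*√41/4898561 ≈ -0.028417 - 0.0053541*I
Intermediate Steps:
H(S) = (-5 + S)/(2*S) (H(S) = ((S - 5)/S)/2 = ((-5 + S)/S)/2 = (-5 + S)/(2*S))
1/((W(H(4)) + (8*(-4) - 2)) + √(-65 + 24)) = 1/((((½)*(-5 + 4)/4)² + (8*(-4) - 2)) + √(-65 + 24)) = 1/((((½)*(¼)*(-1))² + (-32 - 2)) + √(-41)) = 1/(((-⅛)² - 34) + I*√41) = 1/((1/64 - 34) + I*√41) = 1/(-2175/64 + I*√41)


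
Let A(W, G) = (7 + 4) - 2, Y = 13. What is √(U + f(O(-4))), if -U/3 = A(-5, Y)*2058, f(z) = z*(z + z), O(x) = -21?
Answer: 42*I*√31 ≈ 233.85*I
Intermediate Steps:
A(W, G) = 9 (A(W, G) = 11 - 2 = 9)
f(z) = 2*z² (f(z) = z*(2*z) = 2*z²)
U = -55566 (U = -27*2058 = -3*18522 = -55566)
√(U + f(O(-4))) = √(-55566 + 2*(-21)²) = √(-55566 + 2*441) = √(-55566 + 882) = √(-54684) = 42*I*√31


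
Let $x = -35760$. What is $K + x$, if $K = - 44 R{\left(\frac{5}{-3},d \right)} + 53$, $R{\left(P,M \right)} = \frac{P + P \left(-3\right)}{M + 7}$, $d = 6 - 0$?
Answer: $- \frac{1393013}{39} \approx -35718.0$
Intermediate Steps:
$d = 6$ ($d = 6 + 0 = 6$)
$R{\left(P,M \right)} = - \frac{2 P}{7 + M}$ ($R{\left(P,M \right)} = \frac{P - 3 P}{7 + M} = \frac{\left(-2\right) P}{7 + M} = - \frac{2 P}{7 + M}$)
$K = \frac{1627}{39}$ ($K = - 44 \left(- \frac{2 \frac{5}{-3}}{7 + 6}\right) + 53 = - 44 \left(- \frac{2 \cdot 5 \left(- \frac{1}{3}\right)}{13}\right) + 53 = - 44 \left(\left(-2\right) \left(- \frac{5}{3}\right) \frac{1}{13}\right) + 53 = \left(-44\right) \frac{10}{39} + 53 = - \frac{440}{39} + 53 = \frac{1627}{39} \approx 41.718$)
$K + x = \frac{1627}{39} - 35760 = - \frac{1393013}{39}$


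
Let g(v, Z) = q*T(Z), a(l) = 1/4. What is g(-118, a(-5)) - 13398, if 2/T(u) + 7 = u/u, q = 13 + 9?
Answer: -40216/3 ≈ -13405.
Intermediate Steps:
a(l) = ¼
q = 22
T(u) = -⅓ (T(u) = 2/(-7 + u/u) = 2/(-7 + 1) = 2/(-6) = 2*(-⅙) = -⅓)
g(v, Z) = -22/3 (g(v, Z) = 22*(-⅓) = -22/3)
g(-118, a(-5)) - 13398 = -22/3 - 13398 = -40216/3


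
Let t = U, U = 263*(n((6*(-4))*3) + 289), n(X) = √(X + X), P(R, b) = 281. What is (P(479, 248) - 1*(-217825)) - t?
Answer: 142099 - 3156*I ≈ 1.421e+5 - 3156.0*I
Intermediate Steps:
n(X) = √2*√X (n(X) = √(2*X) = √2*√X)
U = 76007 + 3156*I (U = 263*(√2*√((6*(-4))*3) + 289) = 263*(√2*√(-24*3) + 289) = 263*(√2*√(-72) + 289) = 263*(√2*(6*I*√2) + 289) = 263*(12*I + 289) = 263*(289 + 12*I) = 76007 + 3156*I ≈ 76007.0 + 3156.0*I)
t = 76007 + 3156*I ≈ 76007.0 + 3156.0*I
(P(479, 248) - 1*(-217825)) - t = (281 - 1*(-217825)) - (76007 + 3156*I) = (281 + 217825) + (-76007 - 3156*I) = 218106 + (-76007 - 3156*I) = 142099 - 3156*I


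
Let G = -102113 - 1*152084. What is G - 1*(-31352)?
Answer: -222845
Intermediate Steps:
G = -254197 (G = -102113 - 152084 = -254197)
G - 1*(-31352) = -254197 - 1*(-31352) = -254197 + 31352 = -222845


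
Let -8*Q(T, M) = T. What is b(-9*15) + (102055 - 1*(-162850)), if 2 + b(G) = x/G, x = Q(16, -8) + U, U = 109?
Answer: 35761798/135 ≈ 2.6490e+5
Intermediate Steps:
Q(T, M) = -T/8
x = 107 (x = -1/8*16 + 109 = -2 + 109 = 107)
b(G) = -2 + 107/G
b(-9*15) + (102055 - 1*(-162850)) = (-2 + 107/((-9*15))) + (102055 - 1*(-162850)) = (-2 + 107/(-135)) + (102055 + 162850) = (-2 + 107*(-1/135)) + 264905 = (-2 - 107/135) + 264905 = -377/135 + 264905 = 35761798/135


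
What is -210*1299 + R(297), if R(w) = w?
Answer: -272493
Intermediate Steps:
-210*1299 + R(297) = -210*1299 + 297 = -272790 + 297 = -272493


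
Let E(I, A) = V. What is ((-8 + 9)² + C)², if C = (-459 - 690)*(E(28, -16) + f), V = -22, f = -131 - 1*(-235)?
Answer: 8876843089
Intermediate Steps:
f = 104 (f = -131 + 235 = 104)
E(I, A) = -22
C = -94218 (C = (-459 - 690)*(-22 + 104) = -1149*82 = -94218)
((-8 + 9)² + C)² = ((-8 + 9)² - 94218)² = (1² - 94218)² = (1 - 94218)² = (-94217)² = 8876843089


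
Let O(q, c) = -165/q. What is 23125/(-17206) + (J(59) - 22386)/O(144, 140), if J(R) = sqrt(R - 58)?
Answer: 336113291/17206 ≈ 19535.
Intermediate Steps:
J(R) = sqrt(-58 + R)
23125/(-17206) + (J(59) - 22386)/O(144, 140) = 23125/(-17206) + (sqrt(-58 + 59) - 22386)/((-165/144)) = 23125*(-1/17206) + (sqrt(1) - 22386)/((-165*1/144)) = -23125/17206 + (1 - 22386)/(-55/48) = -23125/17206 - 22385*(-48/55) = -23125/17206 + 19536 = 336113291/17206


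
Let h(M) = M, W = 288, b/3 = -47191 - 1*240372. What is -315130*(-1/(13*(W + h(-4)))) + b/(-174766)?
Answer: 7282382171/80654509 ≈ 90.291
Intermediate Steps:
b = -862689 (b = 3*(-47191 - 1*240372) = 3*(-47191 - 240372) = 3*(-287563) = -862689)
-315130*(-1/(13*(W + h(-4)))) + b/(-174766) = -315130*(-1/(13*(288 - 4))) - 862689/(-174766) = -315130/((-13*284)) - 862689*(-1/174766) = -315130/(-3692) + 862689/174766 = -315130*(-1/3692) + 862689/174766 = 157565/1846 + 862689/174766 = 7282382171/80654509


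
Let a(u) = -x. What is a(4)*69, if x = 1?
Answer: -69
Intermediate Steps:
a(u) = -1 (a(u) = -1*1 = -1)
a(4)*69 = -1*69 = -69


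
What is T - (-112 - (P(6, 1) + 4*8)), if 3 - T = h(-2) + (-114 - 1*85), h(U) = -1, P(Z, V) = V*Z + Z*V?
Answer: 359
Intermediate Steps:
P(Z, V) = 2*V*Z (P(Z, V) = V*Z + V*Z = 2*V*Z)
T = 203 (T = 3 - (-1 + (-114 - 1*85)) = 3 - (-1 + (-114 - 85)) = 3 - (-1 - 199) = 3 - 1*(-200) = 3 + 200 = 203)
T - (-112 - (P(6, 1) + 4*8)) = 203 - (-112 - (2*1*6 + 4*8)) = 203 - (-112 - (12 + 32)) = 203 - (-112 - 1*44) = 203 - (-112 - 44) = 203 - 1*(-156) = 203 + 156 = 359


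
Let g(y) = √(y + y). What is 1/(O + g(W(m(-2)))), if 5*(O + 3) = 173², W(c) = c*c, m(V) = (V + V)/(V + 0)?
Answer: 74785/447423598 - 25*√2/447423598 ≈ 0.00016707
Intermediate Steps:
m(V) = 2 (m(V) = (2*V)/V = 2)
W(c) = c²
O = 29914/5 (O = -3 + (⅕)*173² = -3 + (⅕)*29929 = -3 + 29929/5 = 29914/5 ≈ 5982.8)
g(y) = √2*√y (g(y) = √(2*y) = √2*√y)
1/(O + g(W(m(-2)))) = 1/(29914/5 + √2*√(2²)) = 1/(29914/5 + √2*√4) = 1/(29914/5 + √2*2) = 1/(29914/5 + 2*√2)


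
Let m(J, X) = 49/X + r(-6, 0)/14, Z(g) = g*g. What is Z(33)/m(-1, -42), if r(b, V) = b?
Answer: -45738/67 ≈ -682.66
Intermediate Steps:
Z(g) = g²
m(J, X) = -3/7 + 49/X (m(J, X) = 49/X - 6/14 = 49/X - 6*1/14 = 49/X - 3/7 = -3/7 + 49/X)
Z(33)/m(-1, -42) = 33²/(-3/7 + 49/(-42)) = 1089/(-3/7 + 49*(-1/42)) = 1089/(-3/7 - 7/6) = 1089/(-67/42) = 1089*(-42/67) = -45738/67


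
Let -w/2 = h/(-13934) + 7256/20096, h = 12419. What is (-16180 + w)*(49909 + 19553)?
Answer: -4917029244342615/4375276 ≈ -1.1238e+9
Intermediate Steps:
w = 9279195/8750552 (w = -2*(12419/(-13934) + 7256/20096) = -2*(12419*(-1/13934) + 7256*(1/20096)) = -2*(-12419/13934 + 907/2512) = -2*(-9279195/17501104) = 9279195/8750552 ≈ 1.0604)
(-16180 + w)*(49909 + 19553) = (-16180 + 9279195/8750552)*(49909 + 19553) = -141574652165/8750552*69462 = -4917029244342615/4375276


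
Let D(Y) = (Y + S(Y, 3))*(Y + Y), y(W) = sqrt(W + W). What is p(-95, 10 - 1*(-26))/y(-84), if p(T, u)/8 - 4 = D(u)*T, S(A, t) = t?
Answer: 76216*I*sqrt(42)/3 ≈ 1.6465e+5*I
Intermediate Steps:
y(W) = sqrt(2)*sqrt(W) (y(W) = sqrt(2*W) = sqrt(2)*sqrt(W))
D(Y) = 2*Y*(3 + Y) (D(Y) = (Y + 3)*(Y + Y) = (3 + Y)*(2*Y) = 2*Y*(3 + Y))
p(T, u) = 32 + 16*T*u*(3 + u) (p(T, u) = 32 + 8*((2*u*(3 + u))*T) = 32 + 8*(2*T*u*(3 + u)) = 32 + 16*T*u*(3 + u))
p(-95, 10 - 1*(-26))/y(-84) = (32 + 16*(-95)*(10 - 1*(-26))*(3 + (10 - 1*(-26))))/((sqrt(2)*sqrt(-84))) = (32 + 16*(-95)*(10 + 26)*(3 + (10 + 26)))/((sqrt(2)*(2*I*sqrt(21)))) = (32 + 16*(-95)*36*(3 + 36))/((2*I*sqrt(42))) = (32 + 16*(-95)*36*39)*(-I*sqrt(42)/84) = (32 - 2134080)*(-I*sqrt(42)/84) = -(-76216)*I*sqrt(42)/3 = 76216*I*sqrt(42)/3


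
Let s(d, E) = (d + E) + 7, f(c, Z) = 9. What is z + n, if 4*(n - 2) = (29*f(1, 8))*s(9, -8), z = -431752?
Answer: -431228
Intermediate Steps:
s(d, E) = 7 + E + d (s(d, E) = (E + d) + 7 = 7 + E + d)
n = 524 (n = 2 + ((29*9)*(7 - 8 + 9))/4 = 2 + (261*8)/4 = 2 + (¼)*2088 = 2 + 522 = 524)
z + n = -431752 + 524 = -431228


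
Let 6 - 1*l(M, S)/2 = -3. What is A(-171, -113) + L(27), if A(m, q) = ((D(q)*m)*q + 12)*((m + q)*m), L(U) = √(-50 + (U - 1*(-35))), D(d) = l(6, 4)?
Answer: 16891821864 + 2*√3 ≈ 1.6892e+10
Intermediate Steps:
l(M, S) = 18 (l(M, S) = 12 - 2*(-3) = 12 + 6 = 18)
D(d) = 18
L(U) = √(-15 + U) (L(U) = √(-50 + (U + 35)) = √(-50 + (35 + U)) = √(-15 + U))
A(m, q) = m*(12 + 18*m*q)*(m + q) (A(m, q) = ((18*m)*q + 12)*((m + q)*m) = (18*m*q + 12)*(m*(m + q)) = (12 + 18*m*q)*(m*(m + q)) = m*(12 + 18*m*q)*(m + q))
A(-171, -113) + L(27) = 6*(-171)*(2*(-171) + 2*(-113) + 3*(-171)*(-113)² + 3*(-113)*(-171)²) + √(-15 + 27) = 6*(-171)*(-342 - 226 + 3*(-171)*12769 + 3*(-113)*29241) + √12 = 6*(-171)*(-342 - 226 - 6550497 - 9912699) + 2*√3 = 6*(-171)*(-16463764) + 2*√3 = 16891821864 + 2*√3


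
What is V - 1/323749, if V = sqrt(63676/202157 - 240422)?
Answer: -1/323749 + I*sqrt(9825421828228746)/202157 ≈ -3.0888e-6 + 490.33*I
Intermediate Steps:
V = I*sqrt(9825421828228746)/202157 (V = sqrt(63676*(1/202157) - 240422) = sqrt(63676/202157 - 240422) = sqrt(-48602926578/202157) = I*sqrt(9825421828228746)/202157 ≈ 490.33*I)
V - 1/323749 = I*sqrt(9825421828228746)/202157 - 1/323749 = -1/323749 + I*sqrt(9825421828228746)/202157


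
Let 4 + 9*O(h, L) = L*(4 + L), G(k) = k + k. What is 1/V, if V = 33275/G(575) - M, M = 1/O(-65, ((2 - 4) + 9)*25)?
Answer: 1440766/41687837 ≈ 0.034561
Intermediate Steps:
G(k) = 2*k
O(h, L) = -4/9 + L*(4 + L)/9 (O(h, L) = -4/9 + (L*(4 + L))/9 = -4/9 + L*(4 + L)/9)
M = 9/31321 (M = 1/(-4/9 + (((2 - 4) + 9)*25)²/9 + 4*(((2 - 4) + 9)*25)/9) = 1/(-4/9 + ((-2 + 9)*25)²/9 + 4*((-2 + 9)*25)/9) = 1/(-4/9 + (7*25)²/9 + 4*(7*25)/9) = 1/(-4/9 + (⅑)*175² + (4/9)*175) = 1/(-4/9 + (⅑)*30625 + 700/9) = 1/(-4/9 + 30625/9 + 700/9) = 1/(31321/9) = 9/31321 ≈ 0.00028735)
V = 41687837/1440766 (V = 33275/((2*575)) - 1*9/31321 = 33275/1150 - 9/31321 = 33275*(1/1150) - 9/31321 = 1331/46 - 9/31321 = 41687837/1440766 ≈ 28.935)
1/V = 1/(41687837/1440766) = 1440766/41687837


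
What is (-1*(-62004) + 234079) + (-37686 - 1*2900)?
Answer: 255497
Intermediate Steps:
(-1*(-62004) + 234079) + (-37686 - 1*2900) = (62004 + 234079) + (-37686 - 2900) = 296083 - 40586 = 255497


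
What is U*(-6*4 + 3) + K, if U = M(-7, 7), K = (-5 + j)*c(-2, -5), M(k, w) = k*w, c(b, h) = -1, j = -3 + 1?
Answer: 1036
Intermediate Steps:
j = -2
K = 7 (K = (-5 - 2)*(-1) = -7*(-1) = 7)
U = -49 (U = -7*7 = -49)
U*(-6*4 + 3) + K = -49*(-6*4 + 3) + 7 = -49*(-24 + 3) + 7 = -49*(-21) + 7 = 1029 + 7 = 1036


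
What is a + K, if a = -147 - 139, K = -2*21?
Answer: -328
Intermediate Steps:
K = -42
a = -286
a + K = -286 - 42 = -328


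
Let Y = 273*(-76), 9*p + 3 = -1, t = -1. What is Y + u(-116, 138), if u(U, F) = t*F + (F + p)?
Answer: -186736/9 ≈ -20748.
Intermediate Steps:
p = -4/9 (p = -1/3 + (1/9)*(-1) = -1/3 - 1/9 = -4/9 ≈ -0.44444)
Y = -20748
u(U, F) = -4/9 (u(U, F) = -F + (F - 4/9) = -F + (-4/9 + F) = -4/9)
Y + u(-116, 138) = -20748 - 4/9 = -186736/9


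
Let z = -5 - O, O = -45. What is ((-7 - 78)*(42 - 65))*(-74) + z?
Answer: -144630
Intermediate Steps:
z = 40 (z = -5 - 1*(-45) = -5 + 45 = 40)
((-7 - 78)*(42 - 65))*(-74) + z = ((-7 - 78)*(42 - 65))*(-74) + 40 = -85*(-23)*(-74) + 40 = 1955*(-74) + 40 = -144670 + 40 = -144630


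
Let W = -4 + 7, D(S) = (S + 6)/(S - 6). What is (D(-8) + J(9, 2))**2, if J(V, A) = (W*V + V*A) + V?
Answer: 143641/49 ≈ 2931.4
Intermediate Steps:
D(S) = (6 + S)/(-6 + S)
W = 3
J(V, A) = 4*V + A*V (J(V, A) = (3*V + V*A) + V = (3*V + A*V) + V = 4*V + A*V)
(D(-8) + J(9, 2))**2 = ((6 - 8)/(-6 - 8) + 9*(4 + 2))**2 = (-2/(-14) + 9*6)**2 = (-1/14*(-2) + 54)**2 = (1/7 + 54)**2 = (379/7)**2 = 143641/49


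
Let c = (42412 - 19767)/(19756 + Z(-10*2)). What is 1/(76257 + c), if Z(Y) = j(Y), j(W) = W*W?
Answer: 20156/1537058737 ≈ 1.3113e-5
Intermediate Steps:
j(W) = W**2
Z(Y) = Y**2
c = 22645/20156 (c = (42412 - 19767)/(19756 + (-10*2)**2) = 22645/(19756 + (-20)**2) = 22645/(19756 + 400) = 22645/20156 ≈ 1.1235)
1/(76257 + c) = 1/(76257 + 22645/20156) = 1/(1537058737/20156) = 20156/1537058737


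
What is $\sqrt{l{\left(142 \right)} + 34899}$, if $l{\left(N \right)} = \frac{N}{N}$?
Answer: $10 \sqrt{349} \approx 186.82$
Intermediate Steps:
$l{\left(N \right)} = 1$
$\sqrt{l{\left(142 \right)} + 34899} = \sqrt{1 + 34899} = \sqrt{34900} = 10 \sqrt{349}$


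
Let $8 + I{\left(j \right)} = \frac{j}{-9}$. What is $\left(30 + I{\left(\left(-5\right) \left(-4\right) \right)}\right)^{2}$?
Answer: $\frac{31684}{81} \approx 391.16$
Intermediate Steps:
$I{\left(j \right)} = -8 - \frac{j}{9}$ ($I{\left(j \right)} = -8 + \frac{j}{-9} = -8 + j \left(- \frac{1}{9}\right) = -8 - \frac{j}{9}$)
$\left(30 + I{\left(\left(-5\right) \left(-4\right) \right)}\right)^{2} = \left(30 - \left(8 + \frac{\left(-5\right) \left(-4\right)}{9}\right)\right)^{2} = \left(30 - \frac{92}{9}\right)^{2} = \left(\frac{178}{9}\right)^{2} = \frac{31684}{81}$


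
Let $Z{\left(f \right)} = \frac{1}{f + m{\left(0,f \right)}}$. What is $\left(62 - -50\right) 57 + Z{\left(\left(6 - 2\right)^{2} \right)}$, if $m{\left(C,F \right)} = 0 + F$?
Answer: $\frac{204289}{32} \approx 6384.0$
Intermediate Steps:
$m{\left(C,F \right)} = F$
$Z{\left(f \right)} = \frac{1}{2 f}$ ($Z{\left(f \right)} = \frac{1}{f + f} = \frac{1}{2 f}$)
$\left(62 - -50\right) 57 + Z{\left(\left(6 - 2\right)^{2} \right)} = \left(62 - -50\right) 57 + \frac{1}{2 \left(6 - 2\right)^{2}} = \left(62 + 50\right) 57 + \frac{1}{2 \cdot 4^{2}} = 112 \cdot 57 + \frac{1}{2 \cdot 16} = 6384 + \frac{1}{2} \cdot \frac{1}{16} = 6384 + \frac{1}{32} = \frac{204289}{32}$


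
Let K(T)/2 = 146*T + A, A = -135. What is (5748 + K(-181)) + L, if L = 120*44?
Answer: -42094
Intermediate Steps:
K(T) = -270 + 292*T (K(T) = 2*(146*T - 135) = 2*(-135 + 146*T) = -270 + 292*T)
L = 5280
(5748 + K(-181)) + L = (5748 + (-270 + 292*(-181))) + 5280 = (5748 + (-270 - 52852)) + 5280 = (5748 - 53122) + 5280 = -47374 + 5280 = -42094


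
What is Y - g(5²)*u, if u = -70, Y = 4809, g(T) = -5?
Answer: 4459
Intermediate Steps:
Y - g(5²)*u = 4809 - (-5)*(-70) = 4809 - 1*350 = 4809 - 350 = 4459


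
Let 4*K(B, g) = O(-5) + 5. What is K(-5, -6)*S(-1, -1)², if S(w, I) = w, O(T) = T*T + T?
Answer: 25/4 ≈ 6.2500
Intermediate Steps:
O(T) = T + T² (O(T) = T² + T = T + T²)
K(B, g) = 25/4 (K(B, g) = (-5*(1 - 5) + 5)/4 = (-5*(-4) + 5)/4 = (20 + 5)/4 = (¼)*25 = 25/4)
K(-5, -6)*S(-1, -1)² = (25/4)*(-1)² = (25/4)*1 = 25/4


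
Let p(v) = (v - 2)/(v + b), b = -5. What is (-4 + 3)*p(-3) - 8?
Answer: -69/8 ≈ -8.6250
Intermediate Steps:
p(v) = (-2 + v)/(-5 + v) (p(v) = (v - 2)/(v - 5) = (-2 + v)/(-5 + v))
(-4 + 3)*p(-3) - 8 = (-4 + 3)*((-2 - 3)/(-5 - 3)) - 8 = -(-5)/(-8) - 8 = -(-1)*(-5)/8 - 8 = -1*5/8 - 8 = -5/8 - 8 = -69/8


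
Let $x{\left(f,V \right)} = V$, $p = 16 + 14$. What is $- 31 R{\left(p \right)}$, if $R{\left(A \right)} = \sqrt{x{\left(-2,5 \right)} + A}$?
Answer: $- 31 \sqrt{35} \approx -183.4$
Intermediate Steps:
$p = 30$
$R{\left(A \right)} = \sqrt{5 + A}$
$- 31 R{\left(p \right)} = - 31 \sqrt{5 + 30} = - 31 \sqrt{35}$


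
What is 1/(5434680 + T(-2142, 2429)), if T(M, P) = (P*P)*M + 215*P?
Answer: -1/12631930907 ≈ -7.9164e-11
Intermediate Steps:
T(M, P) = 215*P + M*P² (T(M, P) = P²*M + 215*P = M*P² + 215*P = 215*P + M*P²)
1/(5434680 + T(-2142, 2429)) = 1/(5434680 + 2429*(215 - 2142*2429)) = 1/(5434680 + 2429*(215 - 5202918)) = 1/(5434680 + 2429*(-5202703)) = 1/(5434680 - 12637365587) = 1/(-12631930907) = -1/12631930907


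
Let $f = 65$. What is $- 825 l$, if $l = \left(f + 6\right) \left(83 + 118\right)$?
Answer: $-11773575$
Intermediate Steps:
$l = 14271$ ($l = \left(65 + 6\right) \left(83 + 118\right) = 71 \cdot 201 = 14271$)
$- 825 l = \left(-825\right) 14271 = -11773575$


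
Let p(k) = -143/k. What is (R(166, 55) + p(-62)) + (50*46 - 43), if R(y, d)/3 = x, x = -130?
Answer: 115897/62 ≈ 1869.3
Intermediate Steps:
R(y, d) = -390 (R(y, d) = 3*(-130) = -390)
(R(166, 55) + p(-62)) + (50*46 - 43) = (-390 - 143/(-62)) + (50*46 - 43) = (-390 - 143*(-1/62)) + (2300 - 43) = (-390 + 143/62) + 2257 = -24037/62 + 2257 = 115897/62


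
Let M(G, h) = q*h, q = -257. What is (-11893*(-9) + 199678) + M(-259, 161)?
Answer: 265338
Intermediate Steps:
M(G, h) = -257*h
(-11893*(-9) + 199678) + M(-259, 161) = (-11893*(-9) + 199678) - 257*161 = (107037 + 199678) - 41377 = 306715 - 41377 = 265338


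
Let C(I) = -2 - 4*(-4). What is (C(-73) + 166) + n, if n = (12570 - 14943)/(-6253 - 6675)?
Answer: 2329413/12928 ≈ 180.18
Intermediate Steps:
C(I) = 14 (C(I) = -2 + 16 = 14)
n = 2373/12928 (n = -2373/(-12928) = -2373*(-1/12928) = 2373/12928 ≈ 0.18356)
(C(-73) + 166) + n = (14 + 166) + 2373/12928 = 180 + 2373/12928 = 2329413/12928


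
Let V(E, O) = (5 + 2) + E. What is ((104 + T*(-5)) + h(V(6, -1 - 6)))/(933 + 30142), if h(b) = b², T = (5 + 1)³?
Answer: -807/31075 ≈ -0.025969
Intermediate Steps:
V(E, O) = 7 + E
T = 216 (T = 6³ = 216)
((104 + T*(-5)) + h(V(6, -1 - 6)))/(933 + 30142) = ((104 + 216*(-5)) + (7 + 6)²)/(933 + 30142) = ((104 - 1080) + 13²)/31075 = (-976 + 169)*(1/31075) = -807*1/31075 = -807/31075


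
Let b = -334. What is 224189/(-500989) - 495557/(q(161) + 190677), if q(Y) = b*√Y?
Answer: -55486086926384678/18205818926977057 - 165516038*√161/36339757813 ≈ -3.1055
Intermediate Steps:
q(Y) = -334*√Y
224189/(-500989) - 495557/(q(161) + 190677) = 224189/(-500989) - 495557/(-334*√161 + 190677) = 224189*(-1/500989) - 495557/(190677 - 334*√161) = -224189/500989 - 495557/(190677 - 334*√161)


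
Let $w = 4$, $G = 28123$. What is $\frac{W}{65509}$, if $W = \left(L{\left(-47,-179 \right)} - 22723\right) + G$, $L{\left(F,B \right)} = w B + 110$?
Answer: $\frac{4794}{65509} \approx 0.073181$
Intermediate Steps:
$L{\left(F,B \right)} = 110 + 4 B$ ($L{\left(F,B \right)} = 4 B + 110 = 110 + 4 B$)
$W = 4794$ ($W = \left(\left(110 + 4 \left(-179\right)\right) - 22723\right) + 28123 = \left(\left(110 - 716\right) - 22723\right) + 28123 = \left(-606 - 22723\right) + 28123 = -23329 + 28123 = 4794$)
$\frac{W}{65509} = \frac{4794}{65509}$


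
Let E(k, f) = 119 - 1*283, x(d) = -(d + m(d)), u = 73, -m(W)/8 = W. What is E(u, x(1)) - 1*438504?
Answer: -438668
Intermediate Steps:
m(W) = -8*W
x(d) = 7*d (x(d) = -(d - 8*d) = -(-7)*d = 7*d)
E(k, f) = -164 (E(k, f) = 119 - 283 = -164)
E(u, x(1)) - 1*438504 = -164 - 1*438504 = -164 - 438504 = -438668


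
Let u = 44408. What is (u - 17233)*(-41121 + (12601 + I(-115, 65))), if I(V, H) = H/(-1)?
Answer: -776797375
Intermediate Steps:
I(V, H) = -H (I(V, H) = H*(-1) = -H)
(u - 17233)*(-41121 + (12601 + I(-115, 65))) = (44408 - 17233)*(-41121 + (12601 - 1*65)) = 27175*(-41121 + (12601 - 65)) = 27175*(-41121 + 12536) = 27175*(-28585) = -776797375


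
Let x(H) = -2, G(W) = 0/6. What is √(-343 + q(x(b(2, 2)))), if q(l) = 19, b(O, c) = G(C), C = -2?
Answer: 18*I ≈ 18.0*I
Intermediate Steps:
G(W) = 0 (G(W) = 0*(⅙) = 0)
b(O, c) = 0
√(-343 + q(x(b(2, 2)))) = √(-343 + 19) = √(-324) = 18*I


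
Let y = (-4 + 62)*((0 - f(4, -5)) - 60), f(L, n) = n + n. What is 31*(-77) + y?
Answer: -5287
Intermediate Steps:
f(L, n) = 2*n
y = -2900 (y = (-4 + 62)*((0 - 2*(-5)) - 60) = 58*((0 - 1*(-10)) - 60) = 58*((0 + 10) - 60) = 58*(10 - 60) = 58*(-50) = -2900)
31*(-77) + y = 31*(-77) - 2900 = -2387 - 2900 = -5287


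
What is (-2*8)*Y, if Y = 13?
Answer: -208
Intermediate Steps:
(-2*8)*Y = -2*8*13 = -16*13 = -208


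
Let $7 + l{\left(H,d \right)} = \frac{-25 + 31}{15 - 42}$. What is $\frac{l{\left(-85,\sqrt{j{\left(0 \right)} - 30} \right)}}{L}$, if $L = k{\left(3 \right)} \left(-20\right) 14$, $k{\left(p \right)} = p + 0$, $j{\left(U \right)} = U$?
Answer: $\frac{13}{1512} \approx 0.0085979$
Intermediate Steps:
$k{\left(p \right)} = p$
$L = -840$ ($L = 3 \left(-20\right) 14 = \left(-60\right) 14 = -840$)
$l{\left(H,d \right)} = - \frac{65}{9}$ ($l{\left(H,d \right)} = -7 + \frac{-25 + 31}{15 - 42} = -7 + \frac{6}{-27} = -7 + 6 \left(- \frac{1}{27}\right) = -7 - \frac{2}{9} = - \frac{65}{9}$)
$\frac{l{\left(-85,\sqrt{j{\left(0 \right)} - 30} \right)}}{L} = - \frac{65}{9 \left(-840\right)} = \left(- \frac{65}{9}\right) \left(- \frac{1}{840}\right) = \frac{13}{1512}$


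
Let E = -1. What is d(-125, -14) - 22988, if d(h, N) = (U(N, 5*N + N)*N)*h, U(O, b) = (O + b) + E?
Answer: -196238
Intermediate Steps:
U(O, b) = -1 + O + b (U(O, b) = (O + b) - 1 = -1 + O + b)
d(h, N) = N*h*(-1 + 7*N) (d(h, N) = ((-1 + N + (5*N + N))*N)*h = ((-1 + N + 6*N)*N)*h = ((-1 + 7*N)*N)*h = (N*(-1 + 7*N))*h = N*h*(-1 + 7*N))
d(-125, -14) - 22988 = -14*(-125)*(-1 + 7*(-14)) - 22988 = -14*(-125)*(-1 - 98) - 22988 = -14*(-125)*(-99) - 22988 = -173250 - 22988 = -196238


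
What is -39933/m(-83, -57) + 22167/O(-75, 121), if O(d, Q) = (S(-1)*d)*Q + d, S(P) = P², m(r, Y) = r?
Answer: 121182363/253150 ≈ 478.70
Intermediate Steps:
O(d, Q) = d + Q*d (O(d, Q) = ((-1)²*d)*Q + d = (1*d)*Q + d = d*Q + d = Q*d + d = d + Q*d)
-39933/m(-83, -57) + 22167/O(-75, 121) = -39933/(-83) + 22167/((-75*(1 + 121))) = -39933*(-1/83) + 22167/((-75*122)) = 39933/83 + 22167/(-9150) = 39933/83 + 22167*(-1/9150) = 39933/83 - 7389/3050 = 121182363/253150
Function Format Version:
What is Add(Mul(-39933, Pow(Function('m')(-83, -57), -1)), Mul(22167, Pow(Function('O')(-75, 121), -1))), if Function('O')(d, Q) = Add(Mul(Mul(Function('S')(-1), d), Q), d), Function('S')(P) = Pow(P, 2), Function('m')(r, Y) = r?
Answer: Rational(121182363, 253150) ≈ 478.70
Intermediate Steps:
Function('O')(d, Q) = Add(d, Mul(Q, d)) (Function('O')(d, Q) = Add(Mul(Mul(Pow(-1, 2), d), Q), d) = Add(Mul(Mul(1, d), Q), d) = Add(Mul(d, Q), d) = Add(Mul(Q, d), d) = Add(d, Mul(Q, d)))
Add(Mul(-39933, Pow(Function('m')(-83, -57), -1)), Mul(22167, Pow(Function('O')(-75, 121), -1))) = Add(Mul(-39933, Pow(-83, -1)), Mul(22167, Pow(Mul(-75, Add(1, 121)), -1))) = Add(Mul(-39933, Rational(-1, 83)), Mul(22167, Pow(Mul(-75, 122), -1))) = Add(Rational(39933, 83), Mul(22167, Pow(-9150, -1))) = Add(Rational(39933, 83), Mul(22167, Rational(-1, 9150))) = Add(Rational(39933, 83), Rational(-7389, 3050)) = Rational(121182363, 253150)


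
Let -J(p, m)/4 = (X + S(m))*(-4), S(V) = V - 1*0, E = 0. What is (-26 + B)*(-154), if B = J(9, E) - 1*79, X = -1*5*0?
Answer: 16170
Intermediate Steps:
X = 0 (X = -5*0 = 0)
S(V) = V (S(V) = V + 0 = V)
J(p, m) = 16*m (J(p, m) = -4*(0 + m)*(-4) = -4*m*(-4) = -(-16)*m = 16*m)
B = -79 (B = 16*0 - 1*79 = 0 - 79 = -79)
(-26 + B)*(-154) = (-26 - 79)*(-154) = -105*(-154) = 16170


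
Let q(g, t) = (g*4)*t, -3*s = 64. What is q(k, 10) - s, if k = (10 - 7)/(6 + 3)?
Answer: 104/3 ≈ 34.667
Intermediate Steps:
s = -64/3 (s = -⅓*64 = -64/3 ≈ -21.333)
k = ⅓ (k = 3/9 = 3*(⅑) = ⅓ ≈ 0.33333)
q(g, t) = 4*g*t (q(g, t) = (4*g)*t = 4*g*t)
q(k, 10) - s = 4*(⅓)*10 - 1*(-64/3) = 40/3 + 64/3 = 104/3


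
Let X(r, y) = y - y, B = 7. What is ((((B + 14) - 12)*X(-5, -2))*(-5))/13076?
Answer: 0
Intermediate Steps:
X(r, y) = 0
((((B + 14) - 12)*X(-5, -2))*(-5))/13076 = ((((7 + 14) - 12)*0)*(-5))/13076 = (((21 - 12)*0)*(-5))*(1/13076) = ((9*0)*(-5))*(1/13076) = (0*(-5))*(1/13076) = 0*(1/13076) = 0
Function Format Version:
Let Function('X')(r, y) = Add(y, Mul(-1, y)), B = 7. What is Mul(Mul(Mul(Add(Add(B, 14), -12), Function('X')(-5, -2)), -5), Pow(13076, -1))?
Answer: 0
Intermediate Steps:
Function('X')(r, y) = 0
Mul(Mul(Mul(Add(Add(B, 14), -12), Function('X')(-5, -2)), -5), Pow(13076, -1)) = Mul(Mul(Mul(Add(Add(7, 14), -12), 0), -5), Pow(13076, -1)) = Mul(Mul(Mul(Add(21, -12), 0), -5), Rational(1, 13076)) = Mul(Mul(Mul(9, 0), -5), Rational(1, 13076)) = Mul(Mul(0, -5), Rational(1, 13076)) = Mul(0, Rational(1, 13076)) = 0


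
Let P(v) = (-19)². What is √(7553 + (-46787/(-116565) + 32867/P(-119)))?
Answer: √103868135614155/116565 ≈ 87.432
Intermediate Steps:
P(v) = 361
√(7553 + (-46787/(-116565) + 32867/P(-119))) = √(7553 + (-46787/(-116565) + 32867/361)) = √(7553 + (-46787*(-1/116565) + 32867*(1/361))) = √(7553 + (46787/116565 + 32867/361)) = √(7553 + 202527998/2214735) = √(16930421453/2214735) = √103868135614155/116565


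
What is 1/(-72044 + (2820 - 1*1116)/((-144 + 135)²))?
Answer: -27/1944620 ≈ -1.3884e-5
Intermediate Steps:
1/(-72044 + (2820 - 1*1116)/((-144 + 135)²)) = 1/(-72044 + (2820 - 1116)/((-9)²)) = 1/(-72044 + 1704/81) = 1/(-72044 + 1704*(1/81)) = 1/(-72044 + 568/27) = 1/(-1944620/27) = -27/1944620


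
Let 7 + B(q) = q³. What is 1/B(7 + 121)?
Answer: 1/2097145 ≈ 4.7684e-7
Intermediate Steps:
B(q) = -7 + q³
1/B(7 + 121) = 1/(-7 + (7 + 121)³) = 1/(-7 + 128³) = 1/(-7 + 2097152) = 1/2097145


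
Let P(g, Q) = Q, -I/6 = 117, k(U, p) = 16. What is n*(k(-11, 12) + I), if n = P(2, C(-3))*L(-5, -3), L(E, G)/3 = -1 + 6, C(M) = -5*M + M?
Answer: -123480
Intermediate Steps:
C(M) = -4*M
I = -702 (I = -6*117 = -702)
L(E, G) = 15 (L(E, G) = 3*(-1 + 6) = 3*5 = 15)
n = 180 (n = -4*(-3)*15 = 12*15 = 180)
n*(k(-11, 12) + I) = 180*(16 - 702) = 180*(-686) = -123480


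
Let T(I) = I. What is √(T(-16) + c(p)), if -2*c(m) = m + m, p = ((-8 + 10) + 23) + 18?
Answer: I*√59 ≈ 7.6811*I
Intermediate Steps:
p = 43 (p = (2 + 23) + 18 = 25 + 18 = 43)
c(m) = -m (c(m) = -(m + m)/2 = -m)
√(T(-16) + c(p)) = √(-16 - 1*43) = √(-16 - 43) = √(-59) = I*√59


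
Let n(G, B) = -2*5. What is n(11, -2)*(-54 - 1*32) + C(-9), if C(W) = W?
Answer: 851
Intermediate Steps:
n(G, B) = -10
n(11, -2)*(-54 - 1*32) + C(-9) = -10*(-54 - 1*32) - 9 = -10*(-54 - 32) - 9 = -10*(-86) - 9 = 860 - 9 = 851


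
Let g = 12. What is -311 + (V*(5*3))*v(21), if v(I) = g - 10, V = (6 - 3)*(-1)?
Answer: -401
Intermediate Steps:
V = -3 (V = 3*(-1) = -3)
v(I) = 2 (v(I) = 12 - 10 = 2)
-311 + (V*(5*3))*v(21) = -311 - 15*3*2 = -311 - 3*15*2 = -311 - 45*2 = -311 - 90 = -401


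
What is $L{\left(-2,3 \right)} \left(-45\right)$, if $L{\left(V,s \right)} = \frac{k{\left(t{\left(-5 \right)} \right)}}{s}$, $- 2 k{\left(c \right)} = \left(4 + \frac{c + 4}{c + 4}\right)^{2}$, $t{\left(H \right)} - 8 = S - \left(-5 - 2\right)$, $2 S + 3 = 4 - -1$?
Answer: $\frac{375}{2} \approx 187.5$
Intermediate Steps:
$S = 1$ ($S = - \frac{3}{2} + \frac{4 - -1}{2} = - \frac{3}{2} + \frac{4 + 1}{2} = - \frac{3}{2} + \frac{1}{2} \cdot 5 = - \frac{3}{2} + \frac{5}{2} = 1$)
$t{\left(H \right)} = 16$ ($t{\left(H \right)} = 8 + \left(1 - \left(-5 - 2\right)\right) = 8 + \left(1 - -7\right) = 8 + \left(1 + 7\right) = 8 + 8 = 16$)
$k{\left(c \right)} = - \frac{25}{2}$ ($k{\left(c \right)} = - \frac{\left(4 + \frac{c + 4}{c + 4}\right)^{2}}{2} = - \frac{\left(4 + \frac{4 + c}{4 + c}\right)^{2}}{2} = - \frac{\left(4 + 1\right)^{2}}{2} = - \frac{5^{2}}{2} = \left(- \frac{1}{2}\right) 25 = - \frac{25}{2}$)
$L{\left(V,s \right)} = - \frac{25}{2 s}$
$L{\left(-2,3 \right)} \left(-45\right) = - \frac{25}{2 \cdot 3} \left(-45\right) = \left(- \frac{25}{2}\right) \frac{1}{3} \left(-45\right) = \left(- \frac{25}{6}\right) \left(-45\right) = \frac{375}{2}$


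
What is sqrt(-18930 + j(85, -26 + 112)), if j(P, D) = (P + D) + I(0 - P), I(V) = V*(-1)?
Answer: I*sqrt(18674) ≈ 136.65*I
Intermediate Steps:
I(V) = -V
j(P, D) = D + 2*P (j(P, D) = (P + D) - (0 - P) = (D + P) - (-1)*P = (D + P) + P = D + 2*P)
sqrt(-18930 + j(85, -26 + 112)) = sqrt(-18930 + ((-26 + 112) + 2*85)) = sqrt(-18930 + (86 + 170)) = sqrt(-18930 + 256) = sqrt(-18674) = I*sqrt(18674)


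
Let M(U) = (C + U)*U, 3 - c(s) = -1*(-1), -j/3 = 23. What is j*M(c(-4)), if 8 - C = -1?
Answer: -1518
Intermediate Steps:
C = 9 (C = 8 - 1*(-1) = 8 + 1 = 9)
j = -69 (j = -3*23 = -69)
c(s) = 2 (c(s) = 3 - (-1)*(-1) = 3 - 1*1 = 3 - 1 = 2)
M(U) = U*(9 + U) (M(U) = (9 + U)*U = U*(9 + U))
j*M(c(-4)) = -138*(9 + 2) = -138*11 = -69*22 = -1518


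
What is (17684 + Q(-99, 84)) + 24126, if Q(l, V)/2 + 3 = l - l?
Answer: 41804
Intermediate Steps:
Q(l, V) = -6 (Q(l, V) = -6 + 2*(l - l) = -6 + 2*0 = -6 + 0 = -6)
(17684 + Q(-99, 84)) + 24126 = (17684 - 6) + 24126 = 17678 + 24126 = 41804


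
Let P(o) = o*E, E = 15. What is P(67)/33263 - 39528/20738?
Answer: -646989087/344904047 ≈ -1.8759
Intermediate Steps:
P(o) = 15*o (P(o) = o*15 = 15*o)
P(67)/33263 - 39528/20738 = (15*67)/33263 - 39528/20738 = 1005*(1/33263) - 39528*1/20738 = 1005/33263 - 19764/10369 = -646989087/344904047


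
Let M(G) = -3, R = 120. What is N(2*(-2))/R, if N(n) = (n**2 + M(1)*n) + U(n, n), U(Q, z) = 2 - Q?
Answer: 17/60 ≈ 0.28333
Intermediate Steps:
N(n) = 2 + n**2 - 4*n (N(n) = (n**2 - 3*n) + (2 - n) = 2 + n**2 - 4*n)
N(2*(-2))/R = (2 + (2*(-2))**2 - 8*(-2))/120 = (2 + (-4)**2 - 4*(-4))/120 = (2 + 16 + 16)/120 = (1/120)*34 = 17/60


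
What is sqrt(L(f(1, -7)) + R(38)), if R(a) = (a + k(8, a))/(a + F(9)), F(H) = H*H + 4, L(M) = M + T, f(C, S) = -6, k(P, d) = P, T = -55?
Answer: I*sqrt(917211)/123 ≈ 7.7863*I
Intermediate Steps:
L(M) = -55 + M (L(M) = M - 55 = -55 + M)
F(H) = 4 + H**2 (F(H) = H**2 + 4 = 4 + H**2)
R(a) = (8 + a)/(85 + a) (R(a) = (a + 8)/(a + (4 + 9**2)) = (8 + a)/(a + (4 + 81)) = (8 + a)/(a + 85) = (8 + a)/(85 + a))
sqrt(L(f(1, -7)) + R(38)) = sqrt((-55 - 6) + (8 + 38)/(85 + 38)) = sqrt(-61 + 46/123) = sqrt(-7457/123) = I*sqrt(917211)/123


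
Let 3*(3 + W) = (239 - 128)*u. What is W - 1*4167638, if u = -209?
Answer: -4175374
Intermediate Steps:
W = -7736 (W = -3 + ((239 - 128)*(-209))/3 = -3 + (111*(-209))/3 = -3 + (⅓)*(-23199) = -3 - 7733 = -7736)
W - 1*4167638 = -7736 - 1*4167638 = -7736 - 4167638 = -4175374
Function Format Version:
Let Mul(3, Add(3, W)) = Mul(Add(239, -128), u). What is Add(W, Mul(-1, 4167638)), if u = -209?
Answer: -4175374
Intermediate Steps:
W = -7736 (W = Add(-3, Mul(Rational(1, 3), Mul(Add(239, -128), -209))) = Add(-3, Mul(Rational(1, 3), Mul(111, -209))) = Add(-3, Mul(Rational(1, 3), -23199)) = Add(-3, -7733) = -7736)
Add(W, Mul(-1, 4167638)) = Add(-7736, Mul(-1, 4167638)) = Add(-7736, -4167638) = -4175374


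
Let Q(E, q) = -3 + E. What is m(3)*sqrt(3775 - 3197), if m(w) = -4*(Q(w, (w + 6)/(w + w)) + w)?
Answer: -204*sqrt(2) ≈ -288.50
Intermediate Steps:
m(w) = 12 - 8*w (m(w) = -4*((-3 + w) + w) = -4*(-3 + 2*w) = 12 - 8*w)
m(3)*sqrt(3775 - 3197) = (12 - 8*3)*sqrt(3775 - 3197) = (12 - 24)*sqrt(578) = -204*sqrt(2)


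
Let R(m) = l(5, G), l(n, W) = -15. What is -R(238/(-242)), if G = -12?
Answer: 15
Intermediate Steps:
R(m) = -15
-R(238/(-242)) = -1*(-15) = 15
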